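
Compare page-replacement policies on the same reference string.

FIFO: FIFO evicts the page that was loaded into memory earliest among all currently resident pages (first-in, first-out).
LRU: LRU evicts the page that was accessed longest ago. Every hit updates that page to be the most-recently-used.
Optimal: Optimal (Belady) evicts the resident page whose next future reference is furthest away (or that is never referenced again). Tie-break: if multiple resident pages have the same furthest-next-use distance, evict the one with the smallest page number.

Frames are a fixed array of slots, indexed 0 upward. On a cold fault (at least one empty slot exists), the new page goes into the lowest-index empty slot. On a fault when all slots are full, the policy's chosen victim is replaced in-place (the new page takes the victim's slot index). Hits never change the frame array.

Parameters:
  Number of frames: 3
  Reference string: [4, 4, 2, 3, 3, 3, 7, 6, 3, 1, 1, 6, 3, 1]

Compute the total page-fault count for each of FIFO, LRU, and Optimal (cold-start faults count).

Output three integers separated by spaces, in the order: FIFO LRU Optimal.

--- FIFO ---
  step 0: ref 4 -> FAULT, frames=[4,-,-] (faults so far: 1)
  step 1: ref 4 -> HIT, frames=[4,-,-] (faults so far: 1)
  step 2: ref 2 -> FAULT, frames=[4,2,-] (faults so far: 2)
  step 3: ref 3 -> FAULT, frames=[4,2,3] (faults so far: 3)
  step 4: ref 3 -> HIT, frames=[4,2,3] (faults so far: 3)
  step 5: ref 3 -> HIT, frames=[4,2,3] (faults so far: 3)
  step 6: ref 7 -> FAULT, evict 4, frames=[7,2,3] (faults so far: 4)
  step 7: ref 6 -> FAULT, evict 2, frames=[7,6,3] (faults so far: 5)
  step 8: ref 3 -> HIT, frames=[7,6,3] (faults so far: 5)
  step 9: ref 1 -> FAULT, evict 3, frames=[7,6,1] (faults so far: 6)
  step 10: ref 1 -> HIT, frames=[7,6,1] (faults so far: 6)
  step 11: ref 6 -> HIT, frames=[7,6,1] (faults so far: 6)
  step 12: ref 3 -> FAULT, evict 7, frames=[3,6,1] (faults so far: 7)
  step 13: ref 1 -> HIT, frames=[3,6,1] (faults so far: 7)
  FIFO total faults: 7
--- LRU ---
  step 0: ref 4 -> FAULT, frames=[4,-,-] (faults so far: 1)
  step 1: ref 4 -> HIT, frames=[4,-,-] (faults so far: 1)
  step 2: ref 2 -> FAULT, frames=[4,2,-] (faults so far: 2)
  step 3: ref 3 -> FAULT, frames=[4,2,3] (faults so far: 3)
  step 4: ref 3 -> HIT, frames=[4,2,3] (faults so far: 3)
  step 5: ref 3 -> HIT, frames=[4,2,3] (faults so far: 3)
  step 6: ref 7 -> FAULT, evict 4, frames=[7,2,3] (faults so far: 4)
  step 7: ref 6 -> FAULT, evict 2, frames=[7,6,3] (faults so far: 5)
  step 8: ref 3 -> HIT, frames=[7,6,3] (faults so far: 5)
  step 9: ref 1 -> FAULT, evict 7, frames=[1,6,3] (faults so far: 6)
  step 10: ref 1 -> HIT, frames=[1,6,3] (faults so far: 6)
  step 11: ref 6 -> HIT, frames=[1,6,3] (faults so far: 6)
  step 12: ref 3 -> HIT, frames=[1,6,3] (faults so far: 6)
  step 13: ref 1 -> HIT, frames=[1,6,3] (faults so far: 6)
  LRU total faults: 6
--- Optimal ---
  step 0: ref 4 -> FAULT, frames=[4,-,-] (faults so far: 1)
  step 1: ref 4 -> HIT, frames=[4,-,-] (faults so far: 1)
  step 2: ref 2 -> FAULT, frames=[4,2,-] (faults so far: 2)
  step 3: ref 3 -> FAULT, frames=[4,2,3] (faults so far: 3)
  step 4: ref 3 -> HIT, frames=[4,2,3] (faults so far: 3)
  step 5: ref 3 -> HIT, frames=[4,2,3] (faults so far: 3)
  step 6: ref 7 -> FAULT, evict 2, frames=[4,7,3] (faults so far: 4)
  step 7: ref 6 -> FAULT, evict 4, frames=[6,7,3] (faults so far: 5)
  step 8: ref 3 -> HIT, frames=[6,7,3] (faults so far: 5)
  step 9: ref 1 -> FAULT, evict 7, frames=[6,1,3] (faults so far: 6)
  step 10: ref 1 -> HIT, frames=[6,1,3] (faults so far: 6)
  step 11: ref 6 -> HIT, frames=[6,1,3] (faults so far: 6)
  step 12: ref 3 -> HIT, frames=[6,1,3] (faults so far: 6)
  step 13: ref 1 -> HIT, frames=[6,1,3] (faults so far: 6)
  Optimal total faults: 6

Answer: 7 6 6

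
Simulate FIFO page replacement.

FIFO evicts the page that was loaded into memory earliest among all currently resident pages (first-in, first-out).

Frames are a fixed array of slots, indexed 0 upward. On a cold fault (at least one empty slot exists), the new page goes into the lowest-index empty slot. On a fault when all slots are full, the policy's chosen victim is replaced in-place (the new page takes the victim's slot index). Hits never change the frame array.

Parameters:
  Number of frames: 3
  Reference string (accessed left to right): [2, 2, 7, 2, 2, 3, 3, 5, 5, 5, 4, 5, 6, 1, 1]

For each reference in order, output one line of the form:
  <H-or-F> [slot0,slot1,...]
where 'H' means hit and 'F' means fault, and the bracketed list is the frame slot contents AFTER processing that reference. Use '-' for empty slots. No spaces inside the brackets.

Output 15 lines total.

F [2,-,-]
H [2,-,-]
F [2,7,-]
H [2,7,-]
H [2,7,-]
F [2,7,3]
H [2,7,3]
F [5,7,3]
H [5,7,3]
H [5,7,3]
F [5,4,3]
H [5,4,3]
F [5,4,6]
F [1,4,6]
H [1,4,6]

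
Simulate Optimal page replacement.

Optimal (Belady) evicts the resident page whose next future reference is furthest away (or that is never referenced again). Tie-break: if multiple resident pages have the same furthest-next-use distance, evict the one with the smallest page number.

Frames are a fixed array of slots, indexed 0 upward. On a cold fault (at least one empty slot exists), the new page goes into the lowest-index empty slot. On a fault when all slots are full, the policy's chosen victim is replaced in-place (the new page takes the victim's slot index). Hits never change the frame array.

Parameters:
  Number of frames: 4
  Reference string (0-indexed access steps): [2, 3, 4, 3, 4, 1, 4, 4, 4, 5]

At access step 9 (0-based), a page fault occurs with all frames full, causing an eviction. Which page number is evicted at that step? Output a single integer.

Step 0: ref 2 -> FAULT, frames=[2,-,-,-]
Step 1: ref 3 -> FAULT, frames=[2,3,-,-]
Step 2: ref 4 -> FAULT, frames=[2,3,4,-]
Step 3: ref 3 -> HIT, frames=[2,3,4,-]
Step 4: ref 4 -> HIT, frames=[2,3,4,-]
Step 5: ref 1 -> FAULT, frames=[2,3,4,1]
Step 6: ref 4 -> HIT, frames=[2,3,4,1]
Step 7: ref 4 -> HIT, frames=[2,3,4,1]
Step 8: ref 4 -> HIT, frames=[2,3,4,1]
Step 9: ref 5 -> FAULT, evict 1, frames=[2,3,4,5]
At step 9: evicted page 1

Answer: 1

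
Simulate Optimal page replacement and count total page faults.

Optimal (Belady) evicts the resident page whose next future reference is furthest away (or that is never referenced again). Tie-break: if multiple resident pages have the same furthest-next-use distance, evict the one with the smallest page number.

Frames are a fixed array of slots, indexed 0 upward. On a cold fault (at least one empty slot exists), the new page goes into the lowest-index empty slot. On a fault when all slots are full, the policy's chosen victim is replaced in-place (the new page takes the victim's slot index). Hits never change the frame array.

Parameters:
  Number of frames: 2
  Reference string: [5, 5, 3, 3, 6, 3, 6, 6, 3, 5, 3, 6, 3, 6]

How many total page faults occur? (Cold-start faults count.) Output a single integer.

Step 0: ref 5 → FAULT, frames=[5,-]
Step 1: ref 5 → HIT, frames=[5,-]
Step 2: ref 3 → FAULT, frames=[5,3]
Step 3: ref 3 → HIT, frames=[5,3]
Step 4: ref 6 → FAULT (evict 5), frames=[6,3]
Step 5: ref 3 → HIT, frames=[6,3]
Step 6: ref 6 → HIT, frames=[6,3]
Step 7: ref 6 → HIT, frames=[6,3]
Step 8: ref 3 → HIT, frames=[6,3]
Step 9: ref 5 → FAULT (evict 6), frames=[5,3]
Step 10: ref 3 → HIT, frames=[5,3]
Step 11: ref 6 → FAULT (evict 5), frames=[6,3]
Step 12: ref 3 → HIT, frames=[6,3]
Step 13: ref 6 → HIT, frames=[6,3]
Total faults: 5

Answer: 5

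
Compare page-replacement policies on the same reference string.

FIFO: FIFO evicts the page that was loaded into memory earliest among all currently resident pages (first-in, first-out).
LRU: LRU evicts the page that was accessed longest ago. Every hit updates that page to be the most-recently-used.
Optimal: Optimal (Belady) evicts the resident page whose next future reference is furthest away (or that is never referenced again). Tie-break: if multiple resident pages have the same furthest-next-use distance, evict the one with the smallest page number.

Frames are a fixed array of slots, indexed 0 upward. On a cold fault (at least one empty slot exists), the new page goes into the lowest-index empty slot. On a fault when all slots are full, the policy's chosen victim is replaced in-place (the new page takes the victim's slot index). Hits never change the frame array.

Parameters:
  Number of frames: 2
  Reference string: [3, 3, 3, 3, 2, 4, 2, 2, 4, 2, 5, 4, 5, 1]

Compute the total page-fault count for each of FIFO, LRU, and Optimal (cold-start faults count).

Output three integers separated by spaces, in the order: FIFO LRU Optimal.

--- FIFO ---
  step 0: ref 3 -> FAULT, frames=[3,-] (faults so far: 1)
  step 1: ref 3 -> HIT, frames=[3,-] (faults so far: 1)
  step 2: ref 3 -> HIT, frames=[3,-] (faults so far: 1)
  step 3: ref 3 -> HIT, frames=[3,-] (faults so far: 1)
  step 4: ref 2 -> FAULT, frames=[3,2] (faults so far: 2)
  step 5: ref 4 -> FAULT, evict 3, frames=[4,2] (faults so far: 3)
  step 6: ref 2 -> HIT, frames=[4,2] (faults so far: 3)
  step 7: ref 2 -> HIT, frames=[4,2] (faults so far: 3)
  step 8: ref 4 -> HIT, frames=[4,2] (faults so far: 3)
  step 9: ref 2 -> HIT, frames=[4,2] (faults so far: 3)
  step 10: ref 5 -> FAULT, evict 2, frames=[4,5] (faults so far: 4)
  step 11: ref 4 -> HIT, frames=[4,5] (faults so far: 4)
  step 12: ref 5 -> HIT, frames=[4,5] (faults so far: 4)
  step 13: ref 1 -> FAULT, evict 4, frames=[1,5] (faults so far: 5)
  FIFO total faults: 5
--- LRU ---
  step 0: ref 3 -> FAULT, frames=[3,-] (faults so far: 1)
  step 1: ref 3 -> HIT, frames=[3,-] (faults so far: 1)
  step 2: ref 3 -> HIT, frames=[3,-] (faults so far: 1)
  step 3: ref 3 -> HIT, frames=[3,-] (faults so far: 1)
  step 4: ref 2 -> FAULT, frames=[3,2] (faults so far: 2)
  step 5: ref 4 -> FAULT, evict 3, frames=[4,2] (faults so far: 3)
  step 6: ref 2 -> HIT, frames=[4,2] (faults so far: 3)
  step 7: ref 2 -> HIT, frames=[4,2] (faults so far: 3)
  step 8: ref 4 -> HIT, frames=[4,2] (faults so far: 3)
  step 9: ref 2 -> HIT, frames=[4,2] (faults so far: 3)
  step 10: ref 5 -> FAULT, evict 4, frames=[5,2] (faults so far: 4)
  step 11: ref 4 -> FAULT, evict 2, frames=[5,4] (faults so far: 5)
  step 12: ref 5 -> HIT, frames=[5,4] (faults so far: 5)
  step 13: ref 1 -> FAULT, evict 4, frames=[5,1] (faults so far: 6)
  LRU total faults: 6
--- Optimal ---
  step 0: ref 3 -> FAULT, frames=[3,-] (faults so far: 1)
  step 1: ref 3 -> HIT, frames=[3,-] (faults so far: 1)
  step 2: ref 3 -> HIT, frames=[3,-] (faults so far: 1)
  step 3: ref 3 -> HIT, frames=[3,-] (faults so far: 1)
  step 4: ref 2 -> FAULT, frames=[3,2] (faults so far: 2)
  step 5: ref 4 -> FAULT, evict 3, frames=[4,2] (faults so far: 3)
  step 6: ref 2 -> HIT, frames=[4,2] (faults so far: 3)
  step 7: ref 2 -> HIT, frames=[4,2] (faults so far: 3)
  step 8: ref 4 -> HIT, frames=[4,2] (faults so far: 3)
  step 9: ref 2 -> HIT, frames=[4,2] (faults so far: 3)
  step 10: ref 5 -> FAULT, evict 2, frames=[4,5] (faults so far: 4)
  step 11: ref 4 -> HIT, frames=[4,5] (faults so far: 4)
  step 12: ref 5 -> HIT, frames=[4,5] (faults so far: 4)
  step 13: ref 1 -> FAULT, evict 4, frames=[1,5] (faults so far: 5)
  Optimal total faults: 5

Answer: 5 6 5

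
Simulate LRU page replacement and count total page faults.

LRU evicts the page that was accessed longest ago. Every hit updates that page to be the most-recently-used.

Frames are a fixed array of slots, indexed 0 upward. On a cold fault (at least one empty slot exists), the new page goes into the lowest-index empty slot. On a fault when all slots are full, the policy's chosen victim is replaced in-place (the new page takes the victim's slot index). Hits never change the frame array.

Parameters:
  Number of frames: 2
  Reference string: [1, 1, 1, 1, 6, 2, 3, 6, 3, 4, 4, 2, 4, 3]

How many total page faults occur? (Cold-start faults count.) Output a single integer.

Step 0: ref 1 → FAULT, frames=[1,-]
Step 1: ref 1 → HIT, frames=[1,-]
Step 2: ref 1 → HIT, frames=[1,-]
Step 3: ref 1 → HIT, frames=[1,-]
Step 4: ref 6 → FAULT, frames=[1,6]
Step 5: ref 2 → FAULT (evict 1), frames=[2,6]
Step 6: ref 3 → FAULT (evict 6), frames=[2,3]
Step 7: ref 6 → FAULT (evict 2), frames=[6,3]
Step 8: ref 3 → HIT, frames=[6,3]
Step 9: ref 4 → FAULT (evict 6), frames=[4,3]
Step 10: ref 4 → HIT, frames=[4,3]
Step 11: ref 2 → FAULT (evict 3), frames=[4,2]
Step 12: ref 4 → HIT, frames=[4,2]
Step 13: ref 3 → FAULT (evict 2), frames=[4,3]
Total faults: 8

Answer: 8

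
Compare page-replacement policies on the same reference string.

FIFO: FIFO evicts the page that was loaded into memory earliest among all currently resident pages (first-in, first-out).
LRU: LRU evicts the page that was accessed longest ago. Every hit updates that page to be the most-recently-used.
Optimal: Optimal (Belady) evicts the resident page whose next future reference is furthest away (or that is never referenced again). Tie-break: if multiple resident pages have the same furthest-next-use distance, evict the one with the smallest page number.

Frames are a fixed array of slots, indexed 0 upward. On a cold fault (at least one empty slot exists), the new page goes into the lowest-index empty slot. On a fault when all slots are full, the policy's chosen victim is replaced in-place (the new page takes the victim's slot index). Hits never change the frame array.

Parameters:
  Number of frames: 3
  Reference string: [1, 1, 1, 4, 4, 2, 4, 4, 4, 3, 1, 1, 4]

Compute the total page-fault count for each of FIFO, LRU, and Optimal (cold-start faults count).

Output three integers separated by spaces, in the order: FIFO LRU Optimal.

Answer: 6 5 4

Derivation:
--- FIFO ---
  step 0: ref 1 -> FAULT, frames=[1,-,-] (faults so far: 1)
  step 1: ref 1 -> HIT, frames=[1,-,-] (faults so far: 1)
  step 2: ref 1 -> HIT, frames=[1,-,-] (faults so far: 1)
  step 3: ref 4 -> FAULT, frames=[1,4,-] (faults so far: 2)
  step 4: ref 4 -> HIT, frames=[1,4,-] (faults so far: 2)
  step 5: ref 2 -> FAULT, frames=[1,4,2] (faults so far: 3)
  step 6: ref 4 -> HIT, frames=[1,4,2] (faults so far: 3)
  step 7: ref 4 -> HIT, frames=[1,4,2] (faults so far: 3)
  step 8: ref 4 -> HIT, frames=[1,4,2] (faults so far: 3)
  step 9: ref 3 -> FAULT, evict 1, frames=[3,4,2] (faults so far: 4)
  step 10: ref 1 -> FAULT, evict 4, frames=[3,1,2] (faults so far: 5)
  step 11: ref 1 -> HIT, frames=[3,1,2] (faults so far: 5)
  step 12: ref 4 -> FAULT, evict 2, frames=[3,1,4] (faults so far: 6)
  FIFO total faults: 6
--- LRU ---
  step 0: ref 1 -> FAULT, frames=[1,-,-] (faults so far: 1)
  step 1: ref 1 -> HIT, frames=[1,-,-] (faults so far: 1)
  step 2: ref 1 -> HIT, frames=[1,-,-] (faults so far: 1)
  step 3: ref 4 -> FAULT, frames=[1,4,-] (faults so far: 2)
  step 4: ref 4 -> HIT, frames=[1,4,-] (faults so far: 2)
  step 5: ref 2 -> FAULT, frames=[1,4,2] (faults so far: 3)
  step 6: ref 4 -> HIT, frames=[1,4,2] (faults so far: 3)
  step 7: ref 4 -> HIT, frames=[1,4,2] (faults so far: 3)
  step 8: ref 4 -> HIT, frames=[1,4,2] (faults so far: 3)
  step 9: ref 3 -> FAULT, evict 1, frames=[3,4,2] (faults so far: 4)
  step 10: ref 1 -> FAULT, evict 2, frames=[3,4,1] (faults so far: 5)
  step 11: ref 1 -> HIT, frames=[3,4,1] (faults so far: 5)
  step 12: ref 4 -> HIT, frames=[3,4,1] (faults so far: 5)
  LRU total faults: 5
--- Optimal ---
  step 0: ref 1 -> FAULT, frames=[1,-,-] (faults so far: 1)
  step 1: ref 1 -> HIT, frames=[1,-,-] (faults so far: 1)
  step 2: ref 1 -> HIT, frames=[1,-,-] (faults so far: 1)
  step 3: ref 4 -> FAULT, frames=[1,4,-] (faults so far: 2)
  step 4: ref 4 -> HIT, frames=[1,4,-] (faults so far: 2)
  step 5: ref 2 -> FAULT, frames=[1,4,2] (faults so far: 3)
  step 6: ref 4 -> HIT, frames=[1,4,2] (faults so far: 3)
  step 7: ref 4 -> HIT, frames=[1,4,2] (faults so far: 3)
  step 8: ref 4 -> HIT, frames=[1,4,2] (faults so far: 3)
  step 9: ref 3 -> FAULT, evict 2, frames=[1,4,3] (faults so far: 4)
  step 10: ref 1 -> HIT, frames=[1,4,3] (faults so far: 4)
  step 11: ref 1 -> HIT, frames=[1,4,3] (faults so far: 4)
  step 12: ref 4 -> HIT, frames=[1,4,3] (faults so far: 4)
  Optimal total faults: 4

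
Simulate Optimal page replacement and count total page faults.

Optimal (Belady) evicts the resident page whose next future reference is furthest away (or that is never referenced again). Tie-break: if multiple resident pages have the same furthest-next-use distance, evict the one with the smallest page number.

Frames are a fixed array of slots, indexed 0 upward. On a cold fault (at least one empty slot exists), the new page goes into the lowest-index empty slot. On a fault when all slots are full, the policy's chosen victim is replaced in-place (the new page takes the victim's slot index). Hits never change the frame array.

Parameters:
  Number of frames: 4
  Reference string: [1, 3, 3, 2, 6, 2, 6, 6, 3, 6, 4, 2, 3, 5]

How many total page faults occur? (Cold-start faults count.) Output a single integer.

Answer: 6

Derivation:
Step 0: ref 1 → FAULT, frames=[1,-,-,-]
Step 1: ref 3 → FAULT, frames=[1,3,-,-]
Step 2: ref 3 → HIT, frames=[1,3,-,-]
Step 3: ref 2 → FAULT, frames=[1,3,2,-]
Step 4: ref 6 → FAULT, frames=[1,3,2,6]
Step 5: ref 2 → HIT, frames=[1,3,2,6]
Step 6: ref 6 → HIT, frames=[1,3,2,6]
Step 7: ref 6 → HIT, frames=[1,3,2,6]
Step 8: ref 3 → HIT, frames=[1,3,2,6]
Step 9: ref 6 → HIT, frames=[1,3,2,6]
Step 10: ref 4 → FAULT (evict 1), frames=[4,3,2,6]
Step 11: ref 2 → HIT, frames=[4,3,2,6]
Step 12: ref 3 → HIT, frames=[4,3,2,6]
Step 13: ref 5 → FAULT (evict 2), frames=[4,3,5,6]
Total faults: 6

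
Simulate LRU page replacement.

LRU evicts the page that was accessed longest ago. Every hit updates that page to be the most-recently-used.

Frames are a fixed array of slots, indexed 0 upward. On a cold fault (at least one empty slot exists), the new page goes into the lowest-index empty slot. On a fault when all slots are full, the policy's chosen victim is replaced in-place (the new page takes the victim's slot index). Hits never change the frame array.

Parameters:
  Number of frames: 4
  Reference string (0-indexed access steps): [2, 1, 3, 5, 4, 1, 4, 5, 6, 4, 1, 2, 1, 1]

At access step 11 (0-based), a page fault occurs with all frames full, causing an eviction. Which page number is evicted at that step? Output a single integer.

Answer: 5

Derivation:
Step 0: ref 2 -> FAULT, frames=[2,-,-,-]
Step 1: ref 1 -> FAULT, frames=[2,1,-,-]
Step 2: ref 3 -> FAULT, frames=[2,1,3,-]
Step 3: ref 5 -> FAULT, frames=[2,1,3,5]
Step 4: ref 4 -> FAULT, evict 2, frames=[4,1,3,5]
Step 5: ref 1 -> HIT, frames=[4,1,3,5]
Step 6: ref 4 -> HIT, frames=[4,1,3,5]
Step 7: ref 5 -> HIT, frames=[4,1,3,5]
Step 8: ref 6 -> FAULT, evict 3, frames=[4,1,6,5]
Step 9: ref 4 -> HIT, frames=[4,1,6,5]
Step 10: ref 1 -> HIT, frames=[4,1,6,5]
Step 11: ref 2 -> FAULT, evict 5, frames=[4,1,6,2]
At step 11: evicted page 5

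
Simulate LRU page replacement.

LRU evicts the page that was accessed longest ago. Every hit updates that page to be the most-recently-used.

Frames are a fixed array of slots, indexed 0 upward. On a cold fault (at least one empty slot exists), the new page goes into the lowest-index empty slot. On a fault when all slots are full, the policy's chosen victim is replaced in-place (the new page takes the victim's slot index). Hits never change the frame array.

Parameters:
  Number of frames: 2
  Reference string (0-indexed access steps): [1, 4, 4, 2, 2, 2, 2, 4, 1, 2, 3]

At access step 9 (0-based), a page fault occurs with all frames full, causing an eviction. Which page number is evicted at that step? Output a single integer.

Answer: 4

Derivation:
Step 0: ref 1 -> FAULT, frames=[1,-]
Step 1: ref 4 -> FAULT, frames=[1,4]
Step 2: ref 4 -> HIT, frames=[1,4]
Step 3: ref 2 -> FAULT, evict 1, frames=[2,4]
Step 4: ref 2 -> HIT, frames=[2,4]
Step 5: ref 2 -> HIT, frames=[2,4]
Step 6: ref 2 -> HIT, frames=[2,4]
Step 7: ref 4 -> HIT, frames=[2,4]
Step 8: ref 1 -> FAULT, evict 2, frames=[1,4]
Step 9: ref 2 -> FAULT, evict 4, frames=[1,2]
At step 9: evicted page 4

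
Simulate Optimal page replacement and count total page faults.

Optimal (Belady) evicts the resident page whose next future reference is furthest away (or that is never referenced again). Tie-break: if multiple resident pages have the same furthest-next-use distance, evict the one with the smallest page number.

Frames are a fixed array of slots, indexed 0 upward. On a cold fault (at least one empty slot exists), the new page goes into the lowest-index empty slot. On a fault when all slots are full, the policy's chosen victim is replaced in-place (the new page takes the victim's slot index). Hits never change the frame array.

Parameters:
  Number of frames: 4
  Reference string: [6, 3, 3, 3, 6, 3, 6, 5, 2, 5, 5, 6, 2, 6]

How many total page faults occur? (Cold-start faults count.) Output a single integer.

Answer: 4

Derivation:
Step 0: ref 6 → FAULT, frames=[6,-,-,-]
Step 1: ref 3 → FAULT, frames=[6,3,-,-]
Step 2: ref 3 → HIT, frames=[6,3,-,-]
Step 3: ref 3 → HIT, frames=[6,3,-,-]
Step 4: ref 6 → HIT, frames=[6,3,-,-]
Step 5: ref 3 → HIT, frames=[6,3,-,-]
Step 6: ref 6 → HIT, frames=[6,3,-,-]
Step 7: ref 5 → FAULT, frames=[6,3,5,-]
Step 8: ref 2 → FAULT, frames=[6,3,5,2]
Step 9: ref 5 → HIT, frames=[6,3,5,2]
Step 10: ref 5 → HIT, frames=[6,3,5,2]
Step 11: ref 6 → HIT, frames=[6,3,5,2]
Step 12: ref 2 → HIT, frames=[6,3,5,2]
Step 13: ref 6 → HIT, frames=[6,3,5,2]
Total faults: 4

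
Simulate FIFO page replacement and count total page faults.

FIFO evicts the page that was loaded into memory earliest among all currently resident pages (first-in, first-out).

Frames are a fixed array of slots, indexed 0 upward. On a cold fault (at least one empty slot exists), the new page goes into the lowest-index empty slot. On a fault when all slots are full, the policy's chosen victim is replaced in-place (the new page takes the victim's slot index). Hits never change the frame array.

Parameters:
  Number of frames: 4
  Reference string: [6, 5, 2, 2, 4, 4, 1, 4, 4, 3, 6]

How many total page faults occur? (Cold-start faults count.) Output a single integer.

Answer: 7

Derivation:
Step 0: ref 6 → FAULT, frames=[6,-,-,-]
Step 1: ref 5 → FAULT, frames=[6,5,-,-]
Step 2: ref 2 → FAULT, frames=[6,5,2,-]
Step 3: ref 2 → HIT, frames=[6,5,2,-]
Step 4: ref 4 → FAULT, frames=[6,5,2,4]
Step 5: ref 4 → HIT, frames=[6,5,2,4]
Step 6: ref 1 → FAULT (evict 6), frames=[1,5,2,4]
Step 7: ref 4 → HIT, frames=[1,5,2,4]
Step 8: ref 4 → HIT, frames=[1,5,2,4]
Step 9: ref 3 → FAULT (evict 5), frames=[1,3,2,4]
Step 10: ref 6 → FAULT (evict 2), frames=[1,3,6,4]
Total faults: 7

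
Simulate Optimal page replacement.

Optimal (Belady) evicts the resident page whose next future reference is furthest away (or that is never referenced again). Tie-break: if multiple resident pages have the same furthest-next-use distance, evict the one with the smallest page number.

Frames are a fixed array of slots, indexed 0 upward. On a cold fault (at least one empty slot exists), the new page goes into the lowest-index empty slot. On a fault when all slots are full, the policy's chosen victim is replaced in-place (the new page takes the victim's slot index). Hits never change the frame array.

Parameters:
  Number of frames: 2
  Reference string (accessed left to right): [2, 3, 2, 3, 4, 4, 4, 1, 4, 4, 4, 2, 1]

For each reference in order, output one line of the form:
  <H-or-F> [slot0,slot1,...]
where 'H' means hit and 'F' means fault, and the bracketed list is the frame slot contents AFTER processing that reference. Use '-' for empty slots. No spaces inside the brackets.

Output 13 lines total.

F [2,-]
F [2,3]
H [2,3]
H [2,3]
F [2,4]
H [2,4]
H [2,4]
F [1,4]
H [1,4]
H [1,4]
H [1,4]
F [1,2]
H [1,2]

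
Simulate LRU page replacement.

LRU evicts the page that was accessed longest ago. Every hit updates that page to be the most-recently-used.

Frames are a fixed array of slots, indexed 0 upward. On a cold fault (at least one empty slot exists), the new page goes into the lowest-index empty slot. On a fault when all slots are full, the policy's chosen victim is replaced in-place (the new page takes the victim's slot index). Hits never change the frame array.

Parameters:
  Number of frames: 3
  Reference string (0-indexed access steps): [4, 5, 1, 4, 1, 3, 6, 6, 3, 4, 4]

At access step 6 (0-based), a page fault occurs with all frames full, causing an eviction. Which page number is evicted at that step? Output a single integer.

Step 0: ref 4 -> FAULT, frames=[4,-,-]
Step 1: ref 5 -> FAULT, frames=[4,5,-]
Step 2: ref 1 -> FAULT, frames=[4,5,1]
Step 3: ref 4 -> HIT, frames=[4,5,1]
Step 4: ref 1 -> HIT, frames=[4,5,1]
Step 5: ref 3 -> FAULT, evict 5, frames=[4,3,1]
Step 6: ref 6 -> FAULT, evict 4, frames=[6,3,1]
At step 6: evicted page 4

Answer: 4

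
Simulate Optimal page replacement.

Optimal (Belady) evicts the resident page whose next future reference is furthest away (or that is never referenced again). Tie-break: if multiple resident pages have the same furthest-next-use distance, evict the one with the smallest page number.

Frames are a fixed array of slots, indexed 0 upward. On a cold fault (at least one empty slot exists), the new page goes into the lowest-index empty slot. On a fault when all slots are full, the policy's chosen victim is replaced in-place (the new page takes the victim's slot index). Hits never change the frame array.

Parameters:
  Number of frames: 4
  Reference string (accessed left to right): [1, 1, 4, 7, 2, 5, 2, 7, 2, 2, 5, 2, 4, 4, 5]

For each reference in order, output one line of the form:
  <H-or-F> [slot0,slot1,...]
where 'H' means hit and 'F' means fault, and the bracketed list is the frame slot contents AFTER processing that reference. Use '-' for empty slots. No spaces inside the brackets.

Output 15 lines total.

F [1,-,-,-]
H [1,-,-,-]
F [1,4,-,-]
F [1,4,7,-]
F [1,4,7,2]
F [5,4,7,2]
H [5,4,7,2]
H [5,4,7,2]
H [5,4,7,2]
H [5,4,7,2]
H [5,4,7,2]
H [5,4,7,2]
H [5,4,7,2]
H [5,4,7,2]
H [5,4,7,2]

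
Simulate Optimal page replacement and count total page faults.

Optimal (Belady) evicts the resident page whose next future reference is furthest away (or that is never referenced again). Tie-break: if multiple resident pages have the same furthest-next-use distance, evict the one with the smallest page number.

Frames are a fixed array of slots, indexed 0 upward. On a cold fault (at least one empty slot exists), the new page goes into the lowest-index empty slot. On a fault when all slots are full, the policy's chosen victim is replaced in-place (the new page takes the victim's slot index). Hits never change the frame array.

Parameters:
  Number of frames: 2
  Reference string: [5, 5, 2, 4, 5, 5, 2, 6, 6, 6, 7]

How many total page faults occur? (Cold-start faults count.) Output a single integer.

Step 0: ref 5 → FAULT, frames=[5,-]
Step 1: ref 5 → HIT, frames=[5,-]
Step 2: ref 2 → FAULT, frames=[5,2]
Step 3: ref 4 → FAULT (evict 2), frames=[5,4]
Step 4: ref 5 → HIT, frames=[5,4]
Step 5: ref 5 → HIT, frames=[5,4]
Step 6: ref 2 → FAULT (evict 4), frames=[5,2]
Step 7: ref 6 → FAULT (evict 2), frames=[5,6]
Step 8: ref 6 → HIT, frames=[5,6]
Step 9: ref 6 → HIT, frames=[5,6]
Step 10: ref 7 → FAULT (evict 5), frames=[7,6]
Total faults: 6

Answer: 6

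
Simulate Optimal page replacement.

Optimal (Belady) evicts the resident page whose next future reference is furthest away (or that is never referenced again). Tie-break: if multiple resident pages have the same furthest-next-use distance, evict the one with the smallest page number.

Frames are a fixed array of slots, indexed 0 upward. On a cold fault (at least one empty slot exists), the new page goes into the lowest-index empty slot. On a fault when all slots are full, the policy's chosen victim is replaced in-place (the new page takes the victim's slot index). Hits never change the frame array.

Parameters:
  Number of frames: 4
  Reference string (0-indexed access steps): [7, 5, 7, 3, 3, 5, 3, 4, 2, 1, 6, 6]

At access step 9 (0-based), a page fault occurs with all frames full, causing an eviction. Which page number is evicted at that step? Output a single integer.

Step 0: ref 7 -> FAULT, frames=[7,-,-,-]
Step 1: ref 5 -> FAULT, frames=[7,5,-,-]
Step 2: ref 7 -> HIT, frames=[7,5,-,-]
Step 3: ref 3 -> FAULT, frames=[7,5,3,-]
Step 4: ref 3 -> HIT, frames=[7,5,3,-]
Step 5: ref 5 -> HIT, frames=[7,5,3,-]
Step 6: ref 3 -> HIT, frames=[7,5,3,-]
Step 7: ref 4 -> FAULT, frames=[7,5,3,4]
Step 8: ref 2 -> FAULT, evict 3, frames=[7,5,2,4]
Step 9: ref 1 -> FAULT, evict 2, frames=[7,5,1,4]
At step 9: evicted page 2

Answer: 2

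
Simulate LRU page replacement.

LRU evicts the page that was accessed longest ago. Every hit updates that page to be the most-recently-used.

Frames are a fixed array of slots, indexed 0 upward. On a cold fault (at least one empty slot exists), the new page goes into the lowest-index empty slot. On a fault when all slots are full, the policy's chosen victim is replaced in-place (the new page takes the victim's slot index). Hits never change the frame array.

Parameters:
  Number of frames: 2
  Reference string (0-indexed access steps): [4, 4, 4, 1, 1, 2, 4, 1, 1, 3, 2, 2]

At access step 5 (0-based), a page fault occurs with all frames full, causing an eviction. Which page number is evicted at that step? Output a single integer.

Answer: 4

Derivation:
Step 0: ref 4 -> FAULT, frames=[4,-]
Step 1: ref 4 -> HIT, frames=[4,-]
Step 2: ref 4 -> HIT, frames=[4,-]
Step 3: ref 1 -> FAULT, frames=[4,1]
Step 4: ref 1 -> HIT, frames=[4,1]
Step 5: ref 2 -> FAULT, evict 4, frames=[2,1]
At step 5: evicted page 4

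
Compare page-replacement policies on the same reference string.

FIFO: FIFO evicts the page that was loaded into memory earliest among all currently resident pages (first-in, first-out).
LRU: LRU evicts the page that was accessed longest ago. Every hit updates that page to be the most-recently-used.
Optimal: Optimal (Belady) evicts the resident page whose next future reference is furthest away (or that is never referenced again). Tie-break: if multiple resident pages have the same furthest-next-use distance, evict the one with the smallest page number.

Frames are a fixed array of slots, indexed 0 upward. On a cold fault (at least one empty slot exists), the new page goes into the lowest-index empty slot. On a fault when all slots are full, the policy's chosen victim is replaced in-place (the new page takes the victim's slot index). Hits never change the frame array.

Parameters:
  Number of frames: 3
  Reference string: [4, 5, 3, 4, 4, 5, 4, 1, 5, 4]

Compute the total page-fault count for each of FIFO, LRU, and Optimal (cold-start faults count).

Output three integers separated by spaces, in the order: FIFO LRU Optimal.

--- FIFO ---
  step 0: ref 4 -> FAULT, frames=[4,-,-] (faults so far: 1)
  step 1: ref 5 -> FAULT, frames=[4,5,-] (faults so far: 2)
  step 2: ref 3 -> FAULT, frames=[4,5,3] (faults so far: 3)
  step 3: ref 4 -> HIT, frames=[4,5,3] (faults so far: 3)
  step 4: ref 4 -> HIT, frames=[4,5,3] (faults so far: 3)
  step 5: ref 5 -> HIT, frames=[4,5,3] (faults so far: 3)
  step 6: ref 4 -> HIT, frames=[4,5,3] (faults so far: 3)
  step 7: ref 1 -> FAULT, evict 4, frames=[1,5,3] (faults so far: 4)
  step 8: ref 5 -> HIT, frames=[1,5,3] (faults so far: 4)
  step 9: ref 4 -> FAULT, evict 5, frames=[1,4,3] (faults so far: 5)
  FIFO total faults: 5
--- LRU ---
  step 0: ref 4 -> FAULT, frames=[4,-,-] (faults so far: 1)
  step 1: ref 5 -> FAULT, frames=[4,5,-] (faults so far: 2)
  step 2: ref 3 -> FAULT, frames=[4,5,3] (faults so far: 3)
  step 3: ref 4 -> HIT, frames=[4,5,3] (faults so far: 3)
  step 4: ref 4 -> HIT, frames=[4,5,3] (faults so far: 3)
  step 5: ref 5 -> HIT, frames=[4,5,3] (faults so far: 3)
  step 6: ref 4 -> HIT, frames=[4,5,3] (faults so far: 3)
  step 7: ref 1 -> FAULT, evict 3, frames=[4,5,1] (faults so far: 4)
  step 8: ref 5 -> HIT, frames=[4,5,1] (faults so far: 4)
  step 9: ref 4 -> HIT, frames=[4,5,1] (faults so far: 4)
  LRU total faults: 4
--- Optimal ---
  step 0: ref 4 -> FAULT, frames=[4,-,-] (faults so far: 1)
  step 1: ref 5 -> FAULT, frames=[4,5,-] (faults so far: 2)
  step 2: ref 3 -> FAULT, frames=[4,5,3] (faults so far: 3)
  step 3: ref 4 -> HIT, frames=[4,5,3] (faults so far: 3)
  step 4: ref 4 -> HIT, frames=[4,5,3] (faults so far: 3)
  step 5: ref 5 -> HIT, frames=[4,5,3] (faults so far: 3)
  step 6: ref 4 -> HIT, frames=[4,5,3] (faults so far: 3)
  step 7: ref 1 -> FAULT, evict 3, frames=[4,5,1] (faults so far: 4)
  step 8: ref 5 -> HIT, frames=[4,5,1] (faults so far: 4)
  step 9: ref 4 -> HIT, frames=[4,5,1] (faults so far: 4)
  Optimal total faults: 4

Answer: 5 4 4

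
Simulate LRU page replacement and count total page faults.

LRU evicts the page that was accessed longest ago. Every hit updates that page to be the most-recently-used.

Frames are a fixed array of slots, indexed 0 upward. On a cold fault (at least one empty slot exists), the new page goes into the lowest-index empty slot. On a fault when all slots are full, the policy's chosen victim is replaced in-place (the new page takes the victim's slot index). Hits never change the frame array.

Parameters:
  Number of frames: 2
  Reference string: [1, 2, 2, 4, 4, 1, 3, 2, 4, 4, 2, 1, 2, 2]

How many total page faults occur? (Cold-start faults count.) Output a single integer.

Step 0: ref 1 → FAULT, frames=[1,-]
Step 1: ref 2 → FAULT, frames=[1,2]
Step 2: ref 2 → HIT, frames=[1,2]
Step 3: ref 4 → FAULT (evict 1), frames=[4,2]
Step 4: ref 4 → HIT, frames=[4,2]
Step 5: ref 1 → FAULT (evict 2), frames=[4,1]
Step 6: ref 3 → FAULT (evict 4), frames=[3,1]
Step 7: ref 2 → FAULT (evict 1), frames=[3,2]
Step 8: ref 4 → FAULT (evict 3), frames=[4,2]
Step 9: ref 4 → HIT, frames=[4,2]
Step 10: ref 2 → HIT, frames=[4,2]
Step 11: ref 1 → FAULT (evict 4), frames=[1,2]
Step 12: ref 2 → HIT, frames=[1,2]
Step 13: ref 2 → HIT, frames=[1,2]
Total faults: 8

Answer: 8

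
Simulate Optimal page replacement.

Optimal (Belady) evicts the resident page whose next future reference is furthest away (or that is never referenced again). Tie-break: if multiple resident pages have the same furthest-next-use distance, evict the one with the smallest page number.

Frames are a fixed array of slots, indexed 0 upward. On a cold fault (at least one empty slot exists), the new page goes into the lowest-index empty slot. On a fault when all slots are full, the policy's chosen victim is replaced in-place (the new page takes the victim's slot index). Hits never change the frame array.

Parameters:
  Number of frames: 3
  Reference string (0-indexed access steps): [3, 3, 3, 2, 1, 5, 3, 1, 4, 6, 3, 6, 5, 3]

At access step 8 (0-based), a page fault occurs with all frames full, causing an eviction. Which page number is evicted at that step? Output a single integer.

Answer: 1

Derivation:
Step 0: ref 3 -> FAULT, frames=[3,-,-]
Step 1: ref 3 -> HIT, frames=[3,-,-]
Step 2: ref 3 -> HIT, frames=[3,-,-]
Step 3: ref 2 -> FAULT, frames=[3,2,-]
Step 4: ref 1 -> FAULT, frames=[3,2,1]
Step 5: ref 5 -> FAULT, evict 2, frames=[3,5,1]
Step 6: ref 3 -> HIT, frames=[3,5,1]
Step 7: ref 1 -> HIT, frames=[3,5,1]
Step 8: ref 4 -> FAULT, evict 1, frames=[3,5,4]
At step 8: evicted page 1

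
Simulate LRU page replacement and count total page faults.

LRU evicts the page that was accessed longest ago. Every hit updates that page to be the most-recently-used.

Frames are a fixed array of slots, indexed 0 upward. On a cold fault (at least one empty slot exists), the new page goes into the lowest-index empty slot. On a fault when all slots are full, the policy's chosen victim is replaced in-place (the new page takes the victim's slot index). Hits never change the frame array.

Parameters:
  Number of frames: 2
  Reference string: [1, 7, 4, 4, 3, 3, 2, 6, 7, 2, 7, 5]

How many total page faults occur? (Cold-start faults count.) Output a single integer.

Answer: 9

Derivation:
Step 0: ref 1 → FAULT, frames=[1,-]
Step 1: ref 7 → FAULT, frames=[1,7]
Step 2: ref 4 → FAULT (evict 1), frames=[4,7]
Step 3: ref 4 → HIT, frames=[4,7]
Step 4: ref 3 → FAULT (evict 7), frames=[4,3]
Step 5: ref 3 → HIT, frames=[4,3]
Step 6: ref 2 → FAULT (evict 4), frames=[2,3]
Step 7: ref 6 → FAULT (evict 3), frames=[2,6]
Step 8: ref 7 → FAULT (evict 2), frames=[7,6]
Step 9: ref 2 → FAULT (evict 6), frames=[7,2]
Step 10: ref 7 → HIT, frames=[7,2]
Step 11: ref 5 → FAULT (evict 2), frames=[7,5]
Total faults: 9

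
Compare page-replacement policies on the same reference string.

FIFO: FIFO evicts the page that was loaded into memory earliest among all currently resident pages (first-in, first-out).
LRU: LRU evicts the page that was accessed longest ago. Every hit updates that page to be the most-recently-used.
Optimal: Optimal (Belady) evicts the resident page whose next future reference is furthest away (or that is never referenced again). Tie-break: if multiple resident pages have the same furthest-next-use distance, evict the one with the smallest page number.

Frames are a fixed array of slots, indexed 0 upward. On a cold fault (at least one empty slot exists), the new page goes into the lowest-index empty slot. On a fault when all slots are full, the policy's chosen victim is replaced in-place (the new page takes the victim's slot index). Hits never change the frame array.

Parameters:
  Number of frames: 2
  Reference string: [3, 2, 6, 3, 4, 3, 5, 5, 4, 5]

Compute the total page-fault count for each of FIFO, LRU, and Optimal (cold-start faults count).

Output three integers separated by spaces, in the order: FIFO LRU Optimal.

Answer: 6 7 5

Derivation:
--- FIFO ---
  step 0: ref 3 -> FAULT, frames=[3,-] (faults so far: 1)
  step 1: ref 2 -> FAULT, frames=[3,2] (faults so far: 2)
  step 2: ref 6 -> FAULT, evict 3, frames=[6,2] (faults so far: 3)
  step 3: ref 3 -> FAULT, evict 2, frames=[6,3] (faults so far: 4)
  step 4: ref 4 -> FAULT, evict 6, frames=[4,3] (faults so far: 5)
  step 5: ref 3 -> HIT, frames=[4,3] (faults so far: 5)
  step 6: ref 5 -> FAULT, evict 3, frames=[4,5] (faults so far: 6)
  step 7: ref 5 -> HIT, frames=[4,5] (faults so far: 6)
  step 8: ref 4 -> HIT, frames=[4,5] (faults so far: 6)
  step 9: ref 5 -> HIT, frames=[4,5] (faults so far: 6)
  FIFO total faults: 6
--- LRU ---
  step 0: ref 3 -> FAULT, frames=[3,-] (faults so far: 1)
  step 1: ref 2 -> FAULT, frames=[3,2] (faults so far: 2)
  step 2: ref 6 -> FAULT, evict 3, frames=[6,2] (faults so far: 3)
  step 3: ref 3 -> FAULT, evict 2, frames=[6,3] (faults so far: 4)
  step 4: ref 4 -> FAULT, evict 6, frames=[4,3] (faults so far: 5)
  step 5: ref 3 -> HIT, frames=[4,3] (faults so far: 5)
  step 6: ref 5 -> FAULT, evict 4, frames=[5,3] (faults so far: 6)
  step 7: ref 5 -> HIT, frames=[5,3] (faults so far: 6)
  step 8: ref 4 -> FAULT, evict 3, frames=[5,4] (faults so far: 7)
  step 9: ref 5 -> HIT, frames=[5,4] (faults so far: 7)
  LRU total faults: 7
--- Optimal ---
  step 0: ref 3 -> FAULT, frames=[3,-] (faults so far: 1)
  step 1: ref 2 -> FAULT, frames=[3,2] (faults so far: 2)
  step 2: ref 6 -> FAULT, evict 2, frames=[3,6] (faults so far: 3)
  step 3: ref 3 -> HIT, frames=[3,6] (faults so far: 3)
  step 4: ref 4 -> FAULT, evict 6, frames=[3,4] (faults so far: 4)
  step 5: ref 3 -> HIT, frames=[3,4] (faults so far: 4)
  step 6: ref 5 -> FAULT, evict 3, frames=[5,4] (faults so far: 5)
  step 7: ref 5 -> HIT, frames=[5,4] (faults so far: 5)
  step 8: ref 4 -> HIT, frames=[5,4] (faults so far: 5)
  step 9: ref 5 -> HIT, frames=[5,4] (faults so far: 5)
  Optimal total faults: 5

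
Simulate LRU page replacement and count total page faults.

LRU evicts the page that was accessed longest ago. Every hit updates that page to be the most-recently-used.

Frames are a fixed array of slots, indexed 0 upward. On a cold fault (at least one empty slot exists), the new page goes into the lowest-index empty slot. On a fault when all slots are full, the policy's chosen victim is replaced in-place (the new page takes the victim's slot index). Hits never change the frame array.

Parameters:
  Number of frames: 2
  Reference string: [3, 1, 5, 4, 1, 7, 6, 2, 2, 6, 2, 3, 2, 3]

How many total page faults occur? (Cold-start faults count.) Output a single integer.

Step 0: ref 3 → FAULT, frames=[3,-]
Step 1: ref 1 → FAULT, frames=[3,1]
Step 2: ref 5 → FAULT (evict 3), frames=[5,1]
Step 3: ref 4 → FAULT (evict 1), frames=[5,4]
Step 4: ref 1 → FAULT (evict 5), frames=[1,4]
Step 5: ref 7 → FAULT (evict 4), frames=[1,7]
Step 6: ref 6 → FAULT (evict 1), frames=[6,7]
Step 7: ref 2 → FAULT (evict 7), frames=[6,2]
Step 8: ref 2 → HIT, frames=[6,2]
Step 9: ref 6 → HIT, frames=[6,2]
Step 10: ref 2 → HIT, frames=[6,2]
Step 11: ref 3 → FAULT (evict 6), frames=[3,2]
Step 12: ref 2 → HIT, frames=[3,2]
Step 13: ref 3 → HIT, frames=[3,2]
Total faults: 9

Answer: 9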